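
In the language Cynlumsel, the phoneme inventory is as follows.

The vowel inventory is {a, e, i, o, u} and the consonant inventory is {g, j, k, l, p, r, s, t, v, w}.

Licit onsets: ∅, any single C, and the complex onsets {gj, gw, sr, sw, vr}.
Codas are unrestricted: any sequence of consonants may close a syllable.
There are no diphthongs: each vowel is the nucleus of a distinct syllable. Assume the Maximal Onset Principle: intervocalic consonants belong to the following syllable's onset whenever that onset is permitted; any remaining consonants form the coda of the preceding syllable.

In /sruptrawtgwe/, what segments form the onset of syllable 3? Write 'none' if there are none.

gw

Vowels present: u, a, e; each is a nucleus, giving 3 syllables.
σ1/σ2 boundary: /ptr/; trying suffixes from longest down, /r/ is the first permitted one, so coda /pt/ | onset /r/.
σ2/σ3 boundary: /wtgw/; trying suffixes from longest down, /gw/ is the first permitted one, so coda /wt/ | onset /gw/.
Result: srupt.rawt.gwe.
Syllable 3 is /gwe/: onset /gw/, nucleus /e/, coda ∅.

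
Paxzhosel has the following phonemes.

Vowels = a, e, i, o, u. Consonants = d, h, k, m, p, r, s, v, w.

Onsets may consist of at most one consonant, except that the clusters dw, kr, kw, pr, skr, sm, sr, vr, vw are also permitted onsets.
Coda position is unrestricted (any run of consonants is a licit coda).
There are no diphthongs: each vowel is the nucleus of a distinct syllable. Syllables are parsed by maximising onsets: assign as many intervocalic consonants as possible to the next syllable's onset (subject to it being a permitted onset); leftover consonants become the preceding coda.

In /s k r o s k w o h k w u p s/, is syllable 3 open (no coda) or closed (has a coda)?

Nuclei (vowels): o, o, u → 3 syllables.
V1 /o/ – V2 /o/: /skw/ — longest licit onset from the right is /kw/, leaving /s/ as coda.
V2 /o/ – V3 /u/: /hkw/ — longest licit onset from the right is /kw/, leaving /h/ as coda.
Putting it together: skros.kwoh.kwups.
Syllable 3 is /kwups/ with coda /ps/, so it is closed.

closed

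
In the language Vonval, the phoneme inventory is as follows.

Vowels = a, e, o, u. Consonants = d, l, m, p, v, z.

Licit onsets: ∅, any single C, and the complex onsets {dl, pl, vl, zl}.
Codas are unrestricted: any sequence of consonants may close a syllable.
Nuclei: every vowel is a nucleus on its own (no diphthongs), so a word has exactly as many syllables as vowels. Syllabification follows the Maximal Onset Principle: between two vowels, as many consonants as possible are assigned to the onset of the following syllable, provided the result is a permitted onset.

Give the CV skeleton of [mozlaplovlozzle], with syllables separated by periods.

CV.CCV.CCV.CCVC.CCV

Vowels present: o, a, o, o, e; each is a nucleus, giving 5 syllables.
σ1/σ2 boundary: cluster /zl/ — /zl/ is itself a permitted onset, so the whole cluster goes right; preceding coda = ∅.
σ2/σ3 boundary: /pl/ — entire cluster is a permitted onset → onset /pl/, coda ∅.
σ3/σ4 boundary: /vl/ is a licit onset in full, so it all attaches to the next syllable.
σ4/σ5 boundary: /zzl/; trying suffixes from longest down, /zl/ is the first permitted one, so coda /z/ | onset /zl/.
So the parse is mo.zla.plo.vloz.zle.
Mapping each syllable to C/V: /mo/ → CV, /zla/ → CCV, /plo/ → CCV, /vloz/ → CCVC, /zle/ → CCV.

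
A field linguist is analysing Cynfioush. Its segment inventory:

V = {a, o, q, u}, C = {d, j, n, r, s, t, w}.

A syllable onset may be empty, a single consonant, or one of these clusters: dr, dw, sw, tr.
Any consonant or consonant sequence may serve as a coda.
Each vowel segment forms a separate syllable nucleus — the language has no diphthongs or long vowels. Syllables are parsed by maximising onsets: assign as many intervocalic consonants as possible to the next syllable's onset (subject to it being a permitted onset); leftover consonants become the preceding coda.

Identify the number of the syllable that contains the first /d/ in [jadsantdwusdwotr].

Vowels present: a, a, u, o; each is a nucleus, giving 4 syllables.
/a…a/ gap (V1→V2): /ds/; trying suffixes from longest down, /s/ is the first permitted one, so coda /d/ | onset /s/.
/a…u/ gap (V2→V3): /ntdw/; trying suffixes from longest down, /dw/ is the first permitted one, so coda /nt/ | onset /dw/.
/u…o/ gap (V3→V4): /sdw/; trying suffixes from longest down, /dw/ is the first permitted one, so coda /s/ | onset /dw/.
Syllabification: jad.sant.dwus.dwotr.
The first /d/ is in the coda of syllable 1 (/jad/).

1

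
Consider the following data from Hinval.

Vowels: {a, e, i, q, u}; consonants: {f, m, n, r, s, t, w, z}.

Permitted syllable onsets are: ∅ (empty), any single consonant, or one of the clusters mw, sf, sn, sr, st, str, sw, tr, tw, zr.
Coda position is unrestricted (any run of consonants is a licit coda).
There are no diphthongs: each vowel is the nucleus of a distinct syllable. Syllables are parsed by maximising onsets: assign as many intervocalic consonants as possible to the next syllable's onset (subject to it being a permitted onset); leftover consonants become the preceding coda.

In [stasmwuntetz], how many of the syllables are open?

0

Vowels present: a, u, e; each is a nucleus, giving 3 syllables.
/a…u/ gap (V1→V2): cluster /smw/ — the longest permitted-onset suffix is /mw/; onset = /mw/, preceding coda = /s/.
/u…e/ gap (V2→V3): cluster /nt/ — the longest permitted-onset suffix is /t/; onset = /t/, preceding coda = /n/.
Syllabification: stas.mwun.tetz.
Classifying each syllable: /stas/ (closed), /mwun/ (closed), /tetz/ (closed).
Open syllables: 0.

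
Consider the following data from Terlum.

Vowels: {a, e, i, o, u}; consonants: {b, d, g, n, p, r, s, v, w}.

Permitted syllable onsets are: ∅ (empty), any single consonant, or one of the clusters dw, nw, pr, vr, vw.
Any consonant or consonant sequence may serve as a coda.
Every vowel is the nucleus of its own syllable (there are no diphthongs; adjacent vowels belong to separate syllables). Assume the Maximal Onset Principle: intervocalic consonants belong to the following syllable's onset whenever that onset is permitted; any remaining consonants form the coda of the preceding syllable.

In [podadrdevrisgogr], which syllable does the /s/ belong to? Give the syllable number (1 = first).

Nuclei (vowels): o, a, e, i, o → 5 syllables.
σ1/σ2 boundary: /d/ → onset of the next syllable (single consonants are always licit onsets).
σ2/σ3 boundary: /drd/ — longest licit onset from the right is /d/, leaving /dr/ as coda.
σ3/σ4 boundary: cluster /vr/ — /vr/ is itself a permitted onset, so the whole cluster goes right; preceding coda = ∅.
σ4/σ5 boundary: /sg/ — longest licit onset from the right is /g/, leaving /s/ as coda.
Putting it together: po.dadr.de.vris.gogr.
The /s/ is in the coda of syllable 4 (/vris/).

4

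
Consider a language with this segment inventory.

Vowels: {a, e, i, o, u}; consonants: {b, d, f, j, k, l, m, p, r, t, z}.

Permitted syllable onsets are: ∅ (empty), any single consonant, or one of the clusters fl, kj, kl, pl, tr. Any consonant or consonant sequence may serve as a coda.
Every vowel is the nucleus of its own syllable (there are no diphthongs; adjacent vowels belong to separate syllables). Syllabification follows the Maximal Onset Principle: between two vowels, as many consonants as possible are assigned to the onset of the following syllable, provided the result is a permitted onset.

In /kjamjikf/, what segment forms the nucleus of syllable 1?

a

Nuclei (vowels): a, i → 2 syllables.
The first nucleus (vowel 1 from the left) is /a/.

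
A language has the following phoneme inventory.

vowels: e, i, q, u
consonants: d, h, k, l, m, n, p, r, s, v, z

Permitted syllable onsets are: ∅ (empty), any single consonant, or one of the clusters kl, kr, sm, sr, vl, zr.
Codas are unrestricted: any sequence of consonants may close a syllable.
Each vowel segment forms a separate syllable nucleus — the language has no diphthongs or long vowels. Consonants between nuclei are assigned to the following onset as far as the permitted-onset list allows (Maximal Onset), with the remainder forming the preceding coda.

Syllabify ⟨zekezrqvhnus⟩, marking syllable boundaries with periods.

ze.ke.zrqvh.nus

The vowels are e, e, q, u — 4 nuclei, so 4 syllables.
/e…e/ gap (V1→V2): /k/ → onset of the next syllable (single consonants are always licit onsets).
/e…q/ gap (V2→V3): cluster /zr/ — /zr/ is itself a permitted onset, so the whole cluster goes right; preceding coda = ∅.
/q…u/ gap (V3→V4): cluster /vhn/ — the longest permitted-onset suffix is /n/; onset = /n/, preceding coda = /vh/.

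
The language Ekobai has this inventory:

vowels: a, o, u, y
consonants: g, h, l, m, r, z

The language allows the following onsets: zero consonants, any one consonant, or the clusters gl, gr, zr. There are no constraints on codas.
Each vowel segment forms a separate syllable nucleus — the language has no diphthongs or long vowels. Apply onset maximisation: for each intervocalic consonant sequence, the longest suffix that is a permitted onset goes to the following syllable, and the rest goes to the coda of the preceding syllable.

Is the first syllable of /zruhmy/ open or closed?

closed

Nuclei (vowels): u, y → 2 syllables.
σ1/σ2 boundary: /hm/ — longest licit onset from the right is /m/, leaving /h/ as coda.
So the parse is zruh.my.
Syllable 1 is /zruh/ with coda /h/, so it is closed.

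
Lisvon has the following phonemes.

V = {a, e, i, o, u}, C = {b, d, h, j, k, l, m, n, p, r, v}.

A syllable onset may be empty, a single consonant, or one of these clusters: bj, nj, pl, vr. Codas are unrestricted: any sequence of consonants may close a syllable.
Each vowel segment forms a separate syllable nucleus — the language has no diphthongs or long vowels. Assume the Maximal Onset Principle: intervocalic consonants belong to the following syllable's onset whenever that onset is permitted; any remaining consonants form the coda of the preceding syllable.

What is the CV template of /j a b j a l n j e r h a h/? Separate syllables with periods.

CV.CCVC.CCVC.CVC

Nuclei (vowels): a, a, e, a → 4 syllables.
/a…a/ gap (V1→V2): /bj/ — entire cluster is a permitted onset → onset /bj/, coda ∅.
/a…e/ gap (V2→V3): /lnj/; trying suffixes from longest down, /nj/ is the first permitted one, so coda /l/ | onset /nj/.
/e…a/ gap (V3→V4): cluster /rh/ — the longest permitted-onset suffix is /h/; onset = /h/, preceding coda = /r/.
Syllabification: ja.bjal.njer.hah.
Mapping each syllable to C/V: /ja/ → CV, /bjal/ → CCVC, /njer/ → CCVC, /hah/ → CVC.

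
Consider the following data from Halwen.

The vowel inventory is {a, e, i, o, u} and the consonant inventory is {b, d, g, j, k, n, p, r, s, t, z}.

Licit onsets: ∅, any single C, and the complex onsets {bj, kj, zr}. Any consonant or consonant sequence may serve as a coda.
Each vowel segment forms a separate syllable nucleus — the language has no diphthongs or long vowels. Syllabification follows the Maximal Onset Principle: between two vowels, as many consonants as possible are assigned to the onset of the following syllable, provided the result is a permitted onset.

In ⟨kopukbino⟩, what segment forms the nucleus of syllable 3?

Vowels present: o, u, i, o; each is a nucleus, giving 4 syllables.
The third nucleus (vowel 3 from the left) is /i/.

i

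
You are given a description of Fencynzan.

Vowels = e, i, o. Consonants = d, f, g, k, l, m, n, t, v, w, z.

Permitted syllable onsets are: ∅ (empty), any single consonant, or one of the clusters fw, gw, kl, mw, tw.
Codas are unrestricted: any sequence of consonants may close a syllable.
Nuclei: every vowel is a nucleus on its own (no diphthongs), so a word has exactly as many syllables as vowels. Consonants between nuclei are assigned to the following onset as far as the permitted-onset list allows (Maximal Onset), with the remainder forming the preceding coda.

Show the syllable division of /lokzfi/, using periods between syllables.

The vowels are o, i — 2 nuclei, so 2 syllables.
V1 /o/ – V2 /i/: /kzf/; trying suffixes from longest down, /f/ is the first permitted one, so coda /kz/ | onset /f/.

lokz.fi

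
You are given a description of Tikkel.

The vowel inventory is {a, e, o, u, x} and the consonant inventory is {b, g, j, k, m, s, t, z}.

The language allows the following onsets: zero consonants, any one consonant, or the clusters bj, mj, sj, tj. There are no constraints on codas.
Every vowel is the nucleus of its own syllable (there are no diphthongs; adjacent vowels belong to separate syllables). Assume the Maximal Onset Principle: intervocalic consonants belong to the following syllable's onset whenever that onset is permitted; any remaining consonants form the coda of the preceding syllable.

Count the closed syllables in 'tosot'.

The vowels are o, o — 2 nuclei, so 2 syllables.
/o…o/ gap (V1→V2): just /s/ — single C goes to the following onset.
Result: to.sot.
Classifying each syllable: /to/ (open), /sot/ (closed).
Closed syllables: 1.

1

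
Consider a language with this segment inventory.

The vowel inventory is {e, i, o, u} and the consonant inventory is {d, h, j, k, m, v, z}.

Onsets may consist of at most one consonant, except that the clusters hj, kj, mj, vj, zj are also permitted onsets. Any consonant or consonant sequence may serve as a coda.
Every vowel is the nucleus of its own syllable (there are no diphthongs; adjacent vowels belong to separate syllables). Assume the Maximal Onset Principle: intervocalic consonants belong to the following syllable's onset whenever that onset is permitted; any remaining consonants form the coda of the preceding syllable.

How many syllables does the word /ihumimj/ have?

The vowels are i, u, i — 3 nuclei, so 3 syllables.

3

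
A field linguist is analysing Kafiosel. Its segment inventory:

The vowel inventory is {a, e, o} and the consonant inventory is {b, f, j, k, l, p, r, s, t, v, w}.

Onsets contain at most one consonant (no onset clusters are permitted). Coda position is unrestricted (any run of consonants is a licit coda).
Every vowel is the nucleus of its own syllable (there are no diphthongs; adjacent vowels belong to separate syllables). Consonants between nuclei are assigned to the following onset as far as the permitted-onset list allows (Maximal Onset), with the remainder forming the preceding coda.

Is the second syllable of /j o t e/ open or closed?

Vowels present: o, e; each is a nucleus, giving 2 syllables.
σ1/σ2 boundary: just /t/ — single C goes to the following onset.
Putting it together: jo.te.
Syllable 2 is /te/; it ends in its nucleus with no coda, so it is open.

open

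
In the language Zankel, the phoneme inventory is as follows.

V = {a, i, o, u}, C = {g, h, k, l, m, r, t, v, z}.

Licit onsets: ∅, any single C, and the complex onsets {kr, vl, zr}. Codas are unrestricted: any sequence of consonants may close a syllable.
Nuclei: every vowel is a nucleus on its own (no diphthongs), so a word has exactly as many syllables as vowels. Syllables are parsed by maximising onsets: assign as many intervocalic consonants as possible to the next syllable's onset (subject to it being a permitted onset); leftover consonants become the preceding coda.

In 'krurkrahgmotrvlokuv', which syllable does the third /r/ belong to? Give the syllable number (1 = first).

2

The vowels are u, a, o, o, u — 5 nuclei, so 5 syllables.
Between /u/ (V1) and /a/ (V2): /rkr/ splits as /r/ + /kr/ (/kr/ is the longest suffix that is a licit onset).
Between /a/ (V2) and /o/ (V3): /hgm/ — longest licit onset from the right is /m/, leaving /hg/ as coda.
Between /o/ (V3) and /o/ (V4): /trvl/ splits as /tr/ + /vl/ (/vl/ is the longest suffix that is a licit onset).
Between /o/ (V4) and /u/ (V5): /k/ is a single consonant, so it becomes the next onset.
Result: krur.krahg.motr.vlo.kuv.
The third /r/ is in the onset of syllable 2 (/krahg/).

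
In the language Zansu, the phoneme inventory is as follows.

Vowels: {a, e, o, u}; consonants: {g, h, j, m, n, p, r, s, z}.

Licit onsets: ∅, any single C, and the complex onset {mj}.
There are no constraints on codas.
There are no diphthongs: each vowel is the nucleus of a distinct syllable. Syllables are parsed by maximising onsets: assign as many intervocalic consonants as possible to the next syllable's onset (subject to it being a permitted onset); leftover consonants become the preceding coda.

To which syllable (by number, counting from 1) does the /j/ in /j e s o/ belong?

The vowels are e, o — 2 nuclei, so 2 syllables.
Between /e/ (V1) and /o/ (V2): /s/ → onset of the next syllable (single consonants are always licit onsets).
Syllabification: je.so.
The /j/ is in the onset of syllable 1 (/je/).

1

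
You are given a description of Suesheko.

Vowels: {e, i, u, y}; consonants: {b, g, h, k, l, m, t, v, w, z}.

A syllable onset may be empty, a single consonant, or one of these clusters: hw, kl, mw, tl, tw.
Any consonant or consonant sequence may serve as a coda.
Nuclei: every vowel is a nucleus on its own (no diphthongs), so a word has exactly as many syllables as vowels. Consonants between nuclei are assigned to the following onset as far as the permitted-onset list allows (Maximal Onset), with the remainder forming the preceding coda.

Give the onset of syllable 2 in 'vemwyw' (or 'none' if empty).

mw

Nuclei (vowels): e, y → 2 syllables.
/e…y/ gap (V1→V2): cluster /mw/ — /mw/ is itself a permitted onset, so the whole cluster goes right; preceding coda = ∅.
Syllabification: ve.mwyw.
Syllable 2 is /mwyw/: onset /mw/, nucleus /y/, coda /w/.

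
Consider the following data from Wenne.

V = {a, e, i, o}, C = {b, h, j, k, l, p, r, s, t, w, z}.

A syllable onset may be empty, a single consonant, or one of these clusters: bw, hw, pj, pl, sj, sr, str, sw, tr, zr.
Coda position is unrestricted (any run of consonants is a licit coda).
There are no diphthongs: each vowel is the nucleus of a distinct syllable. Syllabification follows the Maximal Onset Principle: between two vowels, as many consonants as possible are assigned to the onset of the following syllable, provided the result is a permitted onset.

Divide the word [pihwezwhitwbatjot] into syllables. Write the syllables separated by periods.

Vowels present: i, e, i, a, o; each is a nucleus, giving 5 syllables.
/i…e/ gap (V1→V2): /hw/ is a licit onset in full, so it all attaches to the next syllable.
/e…i/ gap (V2→V3): cluster /zwh/ — the longest permitted-onset suffix is /h/; onset = /h/, preceding coda = /zw/.
/i…a/ gap (V3→V4): /twb/; trying suffixes from longest down, /b/ is the first permitted one, so coda /tw/ | onset /b/.
/a…o/ gap (V4→V5): /tj/; trying suffixes from longest down, /j/ is the first permitted one, so coda /t/ | onset /j/.

pi.hwezw.hitw.bat.jot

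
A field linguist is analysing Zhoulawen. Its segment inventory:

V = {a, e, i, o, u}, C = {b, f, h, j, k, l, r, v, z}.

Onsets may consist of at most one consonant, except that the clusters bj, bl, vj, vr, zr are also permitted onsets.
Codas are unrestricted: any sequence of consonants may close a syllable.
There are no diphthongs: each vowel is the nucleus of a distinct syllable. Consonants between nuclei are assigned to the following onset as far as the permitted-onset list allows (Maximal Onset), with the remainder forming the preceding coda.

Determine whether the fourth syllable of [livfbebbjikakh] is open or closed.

The vowels are i, e, i, a — 4 nuclei, so 4 syllables.
V1 /i/ – V2 /e/: cluster /vfb/ — the longest permitted-onset suffix is /b/; onset = /b/, preceding coda = /vf/.
V2 /e/ – V3 /i/: /bbj/ — longest licit onset from the right is /bj/, leaving /b/ as coda.
V3 /i/ – V4 /a/: just /k/ — single C goes to the following onset.
Result: livf.beb.bji.kakh.
Syllable 4 is /kakh/ with coda /kh/, so it is closed.

closed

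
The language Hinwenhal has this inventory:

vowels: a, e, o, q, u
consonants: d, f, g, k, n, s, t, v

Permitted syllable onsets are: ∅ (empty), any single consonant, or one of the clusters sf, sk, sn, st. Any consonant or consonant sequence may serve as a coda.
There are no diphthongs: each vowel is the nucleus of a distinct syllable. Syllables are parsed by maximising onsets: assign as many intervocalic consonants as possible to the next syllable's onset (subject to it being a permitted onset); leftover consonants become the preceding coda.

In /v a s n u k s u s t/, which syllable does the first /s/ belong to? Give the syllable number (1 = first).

The vowels are a, u, u — 3 nuclei, so 3 syllables.
σ1/σ2 boundary: /sn/ — entire cluster is a permitted onset → onset /sn/, coda ∅.
σ2/σ3 boundary: /ks/; trying suffixes from longest down, /s/ is the first permitted one, so coda /k/ | onset /s/.
Syllabification: va.snuk.sust.
The first /s/ is in the onset of syllable 2 (/snuk/).

2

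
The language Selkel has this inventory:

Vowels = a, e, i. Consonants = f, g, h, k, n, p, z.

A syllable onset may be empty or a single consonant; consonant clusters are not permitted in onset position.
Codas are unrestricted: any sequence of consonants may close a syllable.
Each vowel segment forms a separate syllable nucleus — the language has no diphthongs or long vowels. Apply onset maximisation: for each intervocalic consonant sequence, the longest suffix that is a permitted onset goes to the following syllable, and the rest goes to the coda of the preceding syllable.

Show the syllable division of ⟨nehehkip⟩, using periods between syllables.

The vowels are e, e, i — 3 nuclei, so 3 syllables.
Between /e/ (V1) and /e/ (V2): /h/ → onset of the next syllable (single consonants are always licit onsets).
Between /e/ (V2) and /i/ (V3): /hk/ splits as /h/ + /k/ (/k/ is the longest suffix that is a licit onset).

ne.heh.kip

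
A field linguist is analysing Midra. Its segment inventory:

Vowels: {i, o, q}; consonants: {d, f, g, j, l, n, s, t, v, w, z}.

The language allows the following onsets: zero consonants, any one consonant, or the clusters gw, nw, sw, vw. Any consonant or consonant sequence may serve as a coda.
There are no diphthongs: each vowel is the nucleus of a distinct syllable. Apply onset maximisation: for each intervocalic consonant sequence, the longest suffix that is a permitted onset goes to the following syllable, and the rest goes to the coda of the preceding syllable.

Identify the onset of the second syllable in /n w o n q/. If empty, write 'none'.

Nuclei (vowels): o, q → 2 syllables.
Between /o/ (V1) and /q/ (V2): /n/ is a single consonant, so it becomes the next onset.
Result: nwo.nq.
Syllable 2 is /nq/: onset /n/, nucleus /q/, coda ∅.

n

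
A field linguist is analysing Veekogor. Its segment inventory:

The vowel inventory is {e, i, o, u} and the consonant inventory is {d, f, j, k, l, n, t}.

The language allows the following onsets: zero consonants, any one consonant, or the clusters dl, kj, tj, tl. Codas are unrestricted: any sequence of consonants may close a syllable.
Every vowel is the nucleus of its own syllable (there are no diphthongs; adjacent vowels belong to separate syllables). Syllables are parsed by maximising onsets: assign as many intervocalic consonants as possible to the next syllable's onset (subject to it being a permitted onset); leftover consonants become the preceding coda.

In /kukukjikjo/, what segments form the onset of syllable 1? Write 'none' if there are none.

k

Vowels present: u, u, i, o; each is a nucleus, giving 4 syllables.
/u…u/ gap (V1→V2): /k/ is a single consonant, so it becomes the next onset.
/u…i/ gap (V2→V3): /kj/ — entire cluster is a permitted onset → onset /kj/, coda ∅.
/i…o/ gap (V3→V4): /kj/ is a licit onset in full, so it all attaches to the next syllable.
Result: ku.ku.kji.kjo.
Syllable 1 is /ku/: onset /k/, nucleus /u/, coda ∅.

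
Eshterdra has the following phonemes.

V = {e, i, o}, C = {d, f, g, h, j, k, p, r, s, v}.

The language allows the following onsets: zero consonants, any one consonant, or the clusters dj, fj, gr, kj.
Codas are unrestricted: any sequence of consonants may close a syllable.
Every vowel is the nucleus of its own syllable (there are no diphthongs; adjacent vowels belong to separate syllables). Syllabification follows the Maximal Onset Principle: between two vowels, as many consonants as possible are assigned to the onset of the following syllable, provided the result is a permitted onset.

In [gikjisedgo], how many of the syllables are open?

3

The vowels are i, i, e, o — 4 nuclei, so 4 syllables.
Between /i/ (V1) and /i/ (V2): cluster /kj/ — /kj/ is itself a permitted onset, so the whole cluster goes right; preceding coda = ∅.
Between /i/ (V2) and /e/ (V3): just /s/ — single C goes to the following onset.
Between /e/ (V3) and /o/ (V4): /dg/; trying suffixes from longest down, /g/ is the first permitted one, so coda /d/ | onset /g/.
Putting it together: gi.kji.sed.go.
Classifying each syllable: /gi/ (open), /kji/ (open), /sed/ (closed), /go/ (open).
Open syllables: 3.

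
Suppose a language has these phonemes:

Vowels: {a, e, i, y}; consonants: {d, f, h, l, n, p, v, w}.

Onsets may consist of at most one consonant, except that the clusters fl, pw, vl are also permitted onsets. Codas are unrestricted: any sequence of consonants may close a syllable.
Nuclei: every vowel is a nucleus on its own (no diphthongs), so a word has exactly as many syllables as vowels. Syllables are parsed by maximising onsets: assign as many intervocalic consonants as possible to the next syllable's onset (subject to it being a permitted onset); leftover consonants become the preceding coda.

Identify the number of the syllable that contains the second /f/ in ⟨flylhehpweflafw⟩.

Vowels present: y, e, e, a; each is a nucleus, giving 4 syllables.
/y…e/ gap (V1→V2): cluster /lh/ — the longest permitted-onset suffix is /h/; onset = /h/, preceding coda = /l/.
/e…e/ gap (V2→V3): /hpw/ splits as /h/ + /pw/ (/pw/ is the longest suffix that is a licit onset).
/e…a/ gap (V3→V4): /fl/ is a licit onset in full, so it all attaches to the next syllable.
Syllabification: flyl.heh.pwe.flafw.
The second /f/ is in the onset of syllable 4 (/flafw/).

4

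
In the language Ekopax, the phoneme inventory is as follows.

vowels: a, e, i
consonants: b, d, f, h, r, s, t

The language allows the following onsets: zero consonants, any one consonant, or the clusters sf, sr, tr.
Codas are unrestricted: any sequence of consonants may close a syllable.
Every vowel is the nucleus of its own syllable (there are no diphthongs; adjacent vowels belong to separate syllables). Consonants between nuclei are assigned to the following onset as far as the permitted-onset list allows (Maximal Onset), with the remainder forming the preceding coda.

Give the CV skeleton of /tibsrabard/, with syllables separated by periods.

CVC.CCV.CVCC

Nuclei (vowels): i, a, a → 3 syllables.
Between /i/ (V1) and /a/ (V2): /bsr/ — longest licit onset from the right is /sr/, leaving /b/ as coda.
Between /a/ (V2) and /a/ (V3): /b/ → onset of the next syllable (single consonants are always licit onsets).
Syllabification: tib.sra.bard.
Mapping each syllable to C/V: /tib/ → CVC, /sra/ → CCV, /bard/ → CVCC.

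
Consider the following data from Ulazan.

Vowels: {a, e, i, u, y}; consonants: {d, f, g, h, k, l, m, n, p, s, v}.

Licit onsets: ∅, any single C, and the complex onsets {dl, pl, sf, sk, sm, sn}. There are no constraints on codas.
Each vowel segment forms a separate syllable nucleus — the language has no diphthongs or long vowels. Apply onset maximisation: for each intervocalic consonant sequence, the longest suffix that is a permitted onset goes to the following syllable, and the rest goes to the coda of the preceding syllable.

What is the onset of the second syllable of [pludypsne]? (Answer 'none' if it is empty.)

d

The vowels are u, y, e — 3 nuclei, so 3 syllables.
/u…y/ gap (V1→V2): /d/ is a single consonant, so it becomes the next onset.
/y…e/ gap (V2→V3): /psn/ — longest licit onset from the right is /sn/, leaving /p/ as coda.
Result: plu.dyp.sne.
Syllable 2 is /dyp/: onset /d/, nucleus /y/, coda /p/.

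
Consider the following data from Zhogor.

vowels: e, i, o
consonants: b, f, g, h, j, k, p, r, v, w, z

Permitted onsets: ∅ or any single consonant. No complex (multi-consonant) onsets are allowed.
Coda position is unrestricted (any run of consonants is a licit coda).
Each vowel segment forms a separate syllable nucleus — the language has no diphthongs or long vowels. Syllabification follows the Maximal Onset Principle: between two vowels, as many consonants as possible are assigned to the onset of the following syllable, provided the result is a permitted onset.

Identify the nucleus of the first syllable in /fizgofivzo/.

i

Vowels present: i, o, i, o; each is a nucleus, giving 4 syllables.
The first nucleus (vowel 1 from the left) is /i/.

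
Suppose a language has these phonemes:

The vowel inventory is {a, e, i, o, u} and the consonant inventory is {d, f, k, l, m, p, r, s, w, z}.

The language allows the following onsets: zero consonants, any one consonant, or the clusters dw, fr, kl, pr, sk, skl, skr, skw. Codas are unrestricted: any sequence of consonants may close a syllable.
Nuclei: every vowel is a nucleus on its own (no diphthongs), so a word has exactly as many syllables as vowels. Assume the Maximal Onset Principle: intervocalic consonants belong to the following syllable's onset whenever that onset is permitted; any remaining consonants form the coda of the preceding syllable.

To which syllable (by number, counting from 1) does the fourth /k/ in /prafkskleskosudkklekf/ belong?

Vowels present: a, e, o, u, e; each is a nucleus, giving 5 syllables.
σ1/σ2 boundary: /fkskl/ splits as /fk/ + /skl/ (/skl/ is the longest suffix that is a licit onset).
σ2/σ3 boundary: /sk/ — entire cluster is a permitted onset → onset /sk/, coda ∅.
σ3/σ4 boundary: just /s/ — single C goes to the following onset.
σ4/σ5 boundary: /dkkl/ — longest licit onset from the right is /kl/, leaving /dk/ as coda.
Result: prafk.skle.sko.sudk.klekf.
The fourth /k/ is in the coda of syllable 4 (/sudk/).

4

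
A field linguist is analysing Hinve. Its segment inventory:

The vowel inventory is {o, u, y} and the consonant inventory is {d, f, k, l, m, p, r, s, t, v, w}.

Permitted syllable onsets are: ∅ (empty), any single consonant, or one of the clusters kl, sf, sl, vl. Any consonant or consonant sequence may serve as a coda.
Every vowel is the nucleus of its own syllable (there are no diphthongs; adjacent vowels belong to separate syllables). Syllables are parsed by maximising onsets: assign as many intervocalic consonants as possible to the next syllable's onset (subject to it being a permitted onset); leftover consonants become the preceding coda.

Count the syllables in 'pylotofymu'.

Vowels present: y, o, o, y, u; each is a nucleus, giving 5 syllables.

5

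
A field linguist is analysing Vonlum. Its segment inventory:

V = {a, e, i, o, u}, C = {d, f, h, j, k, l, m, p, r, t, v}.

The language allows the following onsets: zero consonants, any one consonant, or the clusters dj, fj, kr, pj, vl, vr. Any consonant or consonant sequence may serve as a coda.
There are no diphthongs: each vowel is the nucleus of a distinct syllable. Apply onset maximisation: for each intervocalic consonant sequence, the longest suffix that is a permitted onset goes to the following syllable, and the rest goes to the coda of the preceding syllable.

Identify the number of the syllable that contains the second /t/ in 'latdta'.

The vowels are a, a — 2 nuclei, so 2 syllables.
V1 /a/ – V2 /a/: /tdt/; trying suffixes from longest down, /t/ is the first permitted one, so coda /td/ | onset /t/.
So the parse is latd.ta.
The second /t/ is in the onset of syllable 2 (/ta/).

2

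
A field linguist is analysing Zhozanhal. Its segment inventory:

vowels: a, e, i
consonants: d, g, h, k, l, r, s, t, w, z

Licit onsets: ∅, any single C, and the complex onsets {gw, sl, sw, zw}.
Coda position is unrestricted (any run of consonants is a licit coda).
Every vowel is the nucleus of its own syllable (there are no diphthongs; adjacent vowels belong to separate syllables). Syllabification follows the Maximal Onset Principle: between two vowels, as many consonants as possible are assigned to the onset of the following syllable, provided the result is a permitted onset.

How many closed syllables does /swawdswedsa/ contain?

2

Vowels present: a, e, a; each is a nucleus, giving 3 syllables.
V1 /a/ – V2 /e/: /wdsw/ — longest licit onset from the right is /sw/, leaving /wd/ as coda.
V2 /e/ – V3 /a/: /ds/ splits as /d/ + /s/ (/s/ is the longest suffix that is a licit onset).
So the parse is swawd.swed.sa.
Classifying each syllable: /swawd/ (closed), /swed/ (closed), /sa/ (open).
Closed syllables: 2.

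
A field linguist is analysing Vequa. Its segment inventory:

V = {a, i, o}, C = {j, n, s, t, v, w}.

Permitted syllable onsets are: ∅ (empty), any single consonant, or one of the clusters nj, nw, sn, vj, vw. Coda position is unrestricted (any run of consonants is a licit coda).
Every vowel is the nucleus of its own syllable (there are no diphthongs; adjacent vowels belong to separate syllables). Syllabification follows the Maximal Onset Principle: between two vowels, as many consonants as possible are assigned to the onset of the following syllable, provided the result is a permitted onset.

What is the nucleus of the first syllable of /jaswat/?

Nuclei (vowels): a, a → 2 syllables.
The first nucleus (vowel 1 from the left) is /a/.

a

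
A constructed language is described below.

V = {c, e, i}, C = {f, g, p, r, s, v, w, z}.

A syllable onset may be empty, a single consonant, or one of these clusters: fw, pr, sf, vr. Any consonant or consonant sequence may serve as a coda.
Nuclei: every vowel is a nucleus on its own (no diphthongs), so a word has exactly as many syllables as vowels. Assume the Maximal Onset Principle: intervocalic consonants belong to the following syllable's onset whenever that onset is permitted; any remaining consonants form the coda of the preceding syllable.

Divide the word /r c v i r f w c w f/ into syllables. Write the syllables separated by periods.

rc.vir.fwcwf

Vowels present: c, i, c; each is a nucleus, giving 3 syllables.
/c…i/ gap (V1→V2): just /v/ — single C goes to the following onset.
/i…c/ gap (V2→V3): /rfw/; trying suffixes from longest down, /fw/ is the first permitted one, so coda /r/ | onset /fw/.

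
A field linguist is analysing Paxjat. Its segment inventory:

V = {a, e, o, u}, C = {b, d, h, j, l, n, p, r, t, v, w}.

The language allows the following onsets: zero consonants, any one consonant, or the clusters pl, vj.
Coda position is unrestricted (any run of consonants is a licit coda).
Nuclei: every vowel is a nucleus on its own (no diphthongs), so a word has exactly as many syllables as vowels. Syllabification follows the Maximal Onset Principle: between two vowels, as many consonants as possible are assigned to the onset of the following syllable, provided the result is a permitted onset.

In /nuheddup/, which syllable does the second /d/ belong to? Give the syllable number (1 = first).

3

Nuclei (vowels): u, e, u → 3 syllables.
/u…e/ gap (V1→V2): /h/ → onset of the next syllable (single consonants are always licit onsets).
/e…u/ gap (V2→V3): /dd/; trying suffixes from longest down, /d/ is the first permitted one, so coda /d/ | onset /d/.
Putting it together: nu.hed.dup.
The second /d/ is in the onset of syllable 3 (/dup/).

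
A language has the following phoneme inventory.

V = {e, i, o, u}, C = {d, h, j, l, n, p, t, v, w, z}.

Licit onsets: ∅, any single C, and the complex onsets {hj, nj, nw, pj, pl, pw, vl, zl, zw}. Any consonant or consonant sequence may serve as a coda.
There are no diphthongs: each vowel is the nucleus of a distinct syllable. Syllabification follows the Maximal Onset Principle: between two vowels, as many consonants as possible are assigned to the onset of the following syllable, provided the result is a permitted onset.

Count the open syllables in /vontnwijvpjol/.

Vowels present: o, i, o; each is a nucleus, giving 3 syllables.
Between /o/ (V1) and /i/ (V2): /ntnw/ splits as /nt/ + /nw/ (/nw/ is the longest suffix that is a licit onset).
Between /i/ (V2) and /o/ (V3): cluster /jvpj/ — the longest permitted-onset suffix is /pj/; onset = /pj/, preceding coda = /jv/.
Putting it together: vont.nwijv.pjol.
Classifying each syllable: /vont/ (closed), /nwijv/ (closed), /pjol/ (closed).
Open syllables: 0.

0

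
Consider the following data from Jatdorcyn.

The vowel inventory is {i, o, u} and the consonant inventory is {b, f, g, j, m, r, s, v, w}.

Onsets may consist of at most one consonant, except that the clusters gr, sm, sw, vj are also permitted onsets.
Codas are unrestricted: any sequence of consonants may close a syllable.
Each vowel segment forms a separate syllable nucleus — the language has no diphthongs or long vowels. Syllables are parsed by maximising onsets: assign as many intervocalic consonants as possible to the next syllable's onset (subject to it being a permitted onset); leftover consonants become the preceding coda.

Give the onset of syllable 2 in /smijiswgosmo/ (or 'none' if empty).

The vowels are i, i, o, o — 4 nuclei, so 4 syllables.
Between /i/ (V1) and /i/ (V2): /j/ → onset of the next syllable (single consonants are always licit onsets).
Between /i/ (V2) and /o/ (V3): /swg/ — longest licit onset from the right is /g/, leaving /sw/ as coda.
Between /o/ (V3) and /o/ (V4): /sm/ — entire cluster is a permitted onset → onset /sm/, coda ∅.
Result: smi.jisw.go.smo.
Syllable 2 is /jisw/: onset /j/, nucleus /i/, coda /sw/.

j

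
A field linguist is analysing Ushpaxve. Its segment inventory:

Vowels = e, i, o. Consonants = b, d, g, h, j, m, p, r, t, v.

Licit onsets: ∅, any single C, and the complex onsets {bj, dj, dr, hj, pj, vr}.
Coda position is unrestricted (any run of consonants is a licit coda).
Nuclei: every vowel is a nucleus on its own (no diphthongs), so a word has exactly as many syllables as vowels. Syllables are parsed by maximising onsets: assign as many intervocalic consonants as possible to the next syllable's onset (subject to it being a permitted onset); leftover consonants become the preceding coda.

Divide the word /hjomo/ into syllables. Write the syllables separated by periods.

hjo.mo

Vowels present: o, o; each is a nucleus, giving 2 syllables.
Between /o/ (V1) and /o/ (V2): /m/ → onset of the next syllable (single consonants are always licit onsets).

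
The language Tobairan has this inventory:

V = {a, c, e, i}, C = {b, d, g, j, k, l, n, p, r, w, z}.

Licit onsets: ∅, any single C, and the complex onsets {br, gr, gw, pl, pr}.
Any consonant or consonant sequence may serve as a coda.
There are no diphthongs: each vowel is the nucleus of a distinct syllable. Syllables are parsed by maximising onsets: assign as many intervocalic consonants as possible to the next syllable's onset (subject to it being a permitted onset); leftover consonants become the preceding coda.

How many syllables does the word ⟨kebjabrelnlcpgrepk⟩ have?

The vowels are e, a, e, c, e — 5 nuclei, so 5 syllables.

5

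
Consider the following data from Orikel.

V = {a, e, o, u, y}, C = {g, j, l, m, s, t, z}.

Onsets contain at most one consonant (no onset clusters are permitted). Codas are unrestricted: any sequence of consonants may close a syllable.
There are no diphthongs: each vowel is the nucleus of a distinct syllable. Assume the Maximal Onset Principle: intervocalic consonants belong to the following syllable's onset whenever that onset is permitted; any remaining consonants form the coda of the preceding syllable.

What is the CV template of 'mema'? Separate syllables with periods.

CV.CV

The vowels are e, a — 2 nuclei, so 2 syllables.
V1 /e/ – V2 /a/: /m/ is a single consonant, so it becomes the next onset.
Result: me.ma.
Mapping each syllable to C/V: /me/ → CV, /ma/ → CV.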